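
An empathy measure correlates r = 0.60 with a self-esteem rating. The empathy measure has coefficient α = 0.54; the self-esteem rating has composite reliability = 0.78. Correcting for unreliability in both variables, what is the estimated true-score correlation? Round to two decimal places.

r_true = r_obs / √(r_xx · r_yy) = 0.60 / √(0.54 × 0.78) = 0.60 / √0.4212 = 0.60 / 0.6490 ≈ 0.92.

0.92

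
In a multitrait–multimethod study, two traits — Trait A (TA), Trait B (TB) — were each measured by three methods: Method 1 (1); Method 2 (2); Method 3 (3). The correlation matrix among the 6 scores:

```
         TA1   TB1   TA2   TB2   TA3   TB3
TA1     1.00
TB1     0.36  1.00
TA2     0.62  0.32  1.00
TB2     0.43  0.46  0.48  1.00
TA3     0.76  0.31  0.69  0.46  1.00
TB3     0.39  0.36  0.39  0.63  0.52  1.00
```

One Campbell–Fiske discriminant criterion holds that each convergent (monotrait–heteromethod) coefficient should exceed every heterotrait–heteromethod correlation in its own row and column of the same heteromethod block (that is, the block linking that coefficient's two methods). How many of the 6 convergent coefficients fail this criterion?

Convergent coefficients and their comparison sets:
TA (methods 1·2): 0.62 vs {0.43, 0.32} → pass.
TA (methods 1·3): 0.76 vs {0.39, 0.31} → pass.
TA (methods 2·3): 0.69 vs {0.39, 0.46} → pass.
TB (methods 1·2): 0.46 vs {0.32, 0.43} → pass.
TB (methods 1·3): 0.36 vs {0.31, 0.39} → fail.
TB (methods 2·3): 0.63 vs {0.46, 0.39} → pass.
1 of 6 fail.

1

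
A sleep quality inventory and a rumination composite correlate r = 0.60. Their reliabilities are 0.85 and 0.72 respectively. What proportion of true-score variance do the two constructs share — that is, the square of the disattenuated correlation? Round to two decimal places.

0.59

Disattenuated r = 0.60 / √(0.85 × 0.72) = 0.60 / 0.7823 = 0.7670.
Shared true-score variance = 0.7670² = 0.5883 ≈ 0.59.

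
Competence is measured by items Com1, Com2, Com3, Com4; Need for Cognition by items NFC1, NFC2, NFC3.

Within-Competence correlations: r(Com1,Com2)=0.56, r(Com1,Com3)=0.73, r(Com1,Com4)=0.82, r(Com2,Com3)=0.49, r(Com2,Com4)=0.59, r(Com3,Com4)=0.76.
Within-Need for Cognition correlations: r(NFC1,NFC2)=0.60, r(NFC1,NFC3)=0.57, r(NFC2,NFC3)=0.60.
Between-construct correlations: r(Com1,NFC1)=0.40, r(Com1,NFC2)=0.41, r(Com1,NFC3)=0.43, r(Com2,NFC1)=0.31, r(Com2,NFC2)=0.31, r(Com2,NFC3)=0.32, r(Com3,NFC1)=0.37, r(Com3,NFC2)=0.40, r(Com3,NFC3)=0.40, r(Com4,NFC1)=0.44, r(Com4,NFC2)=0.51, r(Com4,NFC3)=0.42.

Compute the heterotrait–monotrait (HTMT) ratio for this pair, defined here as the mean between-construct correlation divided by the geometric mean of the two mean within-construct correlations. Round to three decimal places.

Between-construct mean = 4.72/12 = 0.3933.
Mean within-Com = 3.95/6 = 0.6583; mean within-NFC = 1.77/3 = 0.5900.
Geometric mean = √(0.6583 × 0.5900) = 0.6232.
HTMT = 0.3933 / 0.6232 = 0.631.

0.631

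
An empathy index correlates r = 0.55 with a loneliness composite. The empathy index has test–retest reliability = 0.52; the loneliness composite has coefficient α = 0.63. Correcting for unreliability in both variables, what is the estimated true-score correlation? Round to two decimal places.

0.96

r_true = r_obs / √(r_xx · r_yy) = 0.55 / √(0.52 × 0.63) = 0.55 / √0.3276 = 0.55 / 0.5724 ≈ 0.96.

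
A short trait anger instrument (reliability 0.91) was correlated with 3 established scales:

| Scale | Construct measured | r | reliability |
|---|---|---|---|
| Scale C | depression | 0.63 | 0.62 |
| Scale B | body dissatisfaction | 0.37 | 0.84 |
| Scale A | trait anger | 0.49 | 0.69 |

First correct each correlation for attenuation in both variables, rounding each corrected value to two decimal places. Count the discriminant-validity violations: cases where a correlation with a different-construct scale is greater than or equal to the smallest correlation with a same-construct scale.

Disattenuated r (r / √(r_scale · r_new)):
  Scale C (disc): 0.63 / √(0.62·0.91) = 0.84
  Scale B (disc): 0.37 / √(0.84·0.91) = 0.42
  Scale A (conv): 0.49 / √(0.69·0.91) = 0.62
Smallest convergent = 0.62. Discriminant values: 0.84, 0.42; count ≥ 0.62 → 1.

1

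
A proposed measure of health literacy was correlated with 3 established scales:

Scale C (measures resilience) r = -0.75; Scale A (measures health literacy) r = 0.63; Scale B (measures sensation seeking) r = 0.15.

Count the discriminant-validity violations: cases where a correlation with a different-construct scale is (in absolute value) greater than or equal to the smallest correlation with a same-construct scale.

1

Convergent (same construct = health literacy): Scale A.
Smallest convergent = 0.63. Discriminant |r|: 0.75, 0.15; count ≥ 0.63 → 1.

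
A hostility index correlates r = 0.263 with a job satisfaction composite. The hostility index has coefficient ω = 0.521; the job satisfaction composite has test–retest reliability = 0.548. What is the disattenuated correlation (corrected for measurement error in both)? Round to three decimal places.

r_true = r_obs / √(r_xx · r_yy) = 0.263 / √(0.521 × 0.548) = 0.263 / √0.285508 = 0.263 / 0.5343 ≈ 0.492.

0.492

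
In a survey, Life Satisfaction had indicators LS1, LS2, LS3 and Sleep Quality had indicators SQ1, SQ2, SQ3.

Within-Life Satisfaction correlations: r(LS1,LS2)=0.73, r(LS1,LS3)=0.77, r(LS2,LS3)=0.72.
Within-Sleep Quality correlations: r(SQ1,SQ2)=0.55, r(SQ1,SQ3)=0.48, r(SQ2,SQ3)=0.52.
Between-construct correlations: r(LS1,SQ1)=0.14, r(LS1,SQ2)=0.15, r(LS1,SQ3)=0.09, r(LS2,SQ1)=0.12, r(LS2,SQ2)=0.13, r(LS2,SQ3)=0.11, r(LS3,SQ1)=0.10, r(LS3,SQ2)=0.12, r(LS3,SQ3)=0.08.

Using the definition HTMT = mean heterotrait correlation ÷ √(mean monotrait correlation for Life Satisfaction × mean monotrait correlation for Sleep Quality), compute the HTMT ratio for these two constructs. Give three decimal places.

0.187

Mean between = 1.04/9 = 0.1156.
Mean within-LS = 2.22/3 = 0.7400; mean within-SQ = 1.55/3 = 0.5167.
Geometric mean = √(0.7400 × 0.5167) = 0.6184.
HTMT = 0.1156 / 0.6184 = 0.187.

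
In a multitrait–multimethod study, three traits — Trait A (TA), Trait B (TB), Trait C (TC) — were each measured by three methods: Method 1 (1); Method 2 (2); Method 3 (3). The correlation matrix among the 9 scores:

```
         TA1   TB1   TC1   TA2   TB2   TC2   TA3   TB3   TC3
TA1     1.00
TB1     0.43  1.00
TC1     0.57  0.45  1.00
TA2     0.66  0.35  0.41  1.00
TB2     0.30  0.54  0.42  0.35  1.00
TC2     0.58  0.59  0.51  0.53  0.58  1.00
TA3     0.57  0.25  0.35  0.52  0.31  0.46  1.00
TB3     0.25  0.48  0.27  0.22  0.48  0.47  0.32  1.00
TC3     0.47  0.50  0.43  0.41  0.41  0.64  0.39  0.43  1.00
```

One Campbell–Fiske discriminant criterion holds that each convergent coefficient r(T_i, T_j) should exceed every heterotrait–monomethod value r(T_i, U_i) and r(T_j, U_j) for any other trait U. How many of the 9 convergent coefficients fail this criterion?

Each convergent coefficient versus the relevant comparison correlations:
TA (methods 1·2): 0.66 vs {0.43, 0.35, 0.57, 0.53} → pass.
TA (methods 1·3): 0.57 vs {0.43, 0.32, 0.57, 0.39} → fail.
TA (methods 2·3): 0.52 vs {0.35, 0.32, 0.53, 0.39} → fail.
TB (methods 1·2): 0.54 vs {0.43, 0.35, 0.45, 0.58} → fail.
TB (methods 1·3): 0.48 vs {0.43, 0.32, 0.45, 0.43} → pass.
TB (methods 2·3): 0.48 vs {0.35, 0.32, 0.58, 0.43} → fail.
TC (methods 1·2): 0.51 vs {0.57, 0.53, 0.45, 0.58} → fail.
TC (methods 1·3): 0.43 vs {0.57, 0.39, 0.45, 0.43} → fail.
TC (methods 2·3): 0.64 vs {0.53, 0.39, 0.58, 0.43} → pass.
6 of 9 fail.

6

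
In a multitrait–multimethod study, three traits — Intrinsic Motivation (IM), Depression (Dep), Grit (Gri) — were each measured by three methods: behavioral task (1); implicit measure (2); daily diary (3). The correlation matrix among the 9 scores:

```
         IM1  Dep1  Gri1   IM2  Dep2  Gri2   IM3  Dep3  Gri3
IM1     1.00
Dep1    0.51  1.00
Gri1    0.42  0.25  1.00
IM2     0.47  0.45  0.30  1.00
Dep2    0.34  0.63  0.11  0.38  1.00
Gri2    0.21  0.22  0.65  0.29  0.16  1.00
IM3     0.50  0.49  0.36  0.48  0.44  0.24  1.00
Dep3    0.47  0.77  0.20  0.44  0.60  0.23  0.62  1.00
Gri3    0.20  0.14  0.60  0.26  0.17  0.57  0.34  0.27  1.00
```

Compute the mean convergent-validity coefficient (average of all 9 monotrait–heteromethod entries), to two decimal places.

0.59

Convergent values: 0.47, 0.50, 0.48, 0.63, 0.77, 0.60, 0.65, 0.60, 0.57; mean = 5.27/9 = 0.59.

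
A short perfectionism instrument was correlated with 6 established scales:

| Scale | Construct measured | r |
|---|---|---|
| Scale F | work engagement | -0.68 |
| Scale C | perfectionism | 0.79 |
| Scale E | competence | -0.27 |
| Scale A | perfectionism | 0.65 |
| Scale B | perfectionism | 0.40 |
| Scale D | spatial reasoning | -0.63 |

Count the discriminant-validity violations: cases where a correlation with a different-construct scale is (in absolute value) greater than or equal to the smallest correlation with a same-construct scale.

2

Convergent (same construct = perfectionism): Scale C, Scale A, Scale B.
Smallest convergent = 0.40. Discriminant |r|: 0.68, 0.27, 0.63; count ≥ 0.40 → 2.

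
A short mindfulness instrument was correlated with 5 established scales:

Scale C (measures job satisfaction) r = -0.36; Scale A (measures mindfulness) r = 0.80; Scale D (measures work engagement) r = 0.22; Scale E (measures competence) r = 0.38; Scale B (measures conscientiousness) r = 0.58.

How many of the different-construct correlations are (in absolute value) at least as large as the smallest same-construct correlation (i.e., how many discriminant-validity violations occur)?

0

Convergent (same construct = mindfulness): Scale A.
Smallest convergent = 0.80. Discriminant |r|: 0.36, 0.22, 0.38, 0.58; count ≥ 0.80 → 0.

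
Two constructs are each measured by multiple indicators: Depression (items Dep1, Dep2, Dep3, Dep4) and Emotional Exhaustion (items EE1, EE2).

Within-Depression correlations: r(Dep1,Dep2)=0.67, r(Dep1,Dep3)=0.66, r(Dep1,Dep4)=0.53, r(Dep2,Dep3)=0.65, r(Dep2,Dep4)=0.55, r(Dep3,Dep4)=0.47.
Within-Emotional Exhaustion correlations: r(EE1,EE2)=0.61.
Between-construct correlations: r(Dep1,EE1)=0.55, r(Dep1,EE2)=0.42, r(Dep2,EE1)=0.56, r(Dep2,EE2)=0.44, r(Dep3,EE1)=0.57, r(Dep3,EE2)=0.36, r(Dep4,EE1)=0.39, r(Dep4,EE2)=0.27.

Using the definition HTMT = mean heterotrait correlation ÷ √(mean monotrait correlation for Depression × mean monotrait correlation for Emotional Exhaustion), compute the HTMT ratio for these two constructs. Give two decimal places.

0.74

Between-construct mean = 3.56/8 = 0.4450.
Mean within-Dep = 3.53/6 = 0.5883; mean within-EE = 0.61/1 = 0.6100.
Geometric mean = √(0.5883 × 0.6100) = 0.5991.
HTMT = 0.4450 / 0.5991 = 0.74.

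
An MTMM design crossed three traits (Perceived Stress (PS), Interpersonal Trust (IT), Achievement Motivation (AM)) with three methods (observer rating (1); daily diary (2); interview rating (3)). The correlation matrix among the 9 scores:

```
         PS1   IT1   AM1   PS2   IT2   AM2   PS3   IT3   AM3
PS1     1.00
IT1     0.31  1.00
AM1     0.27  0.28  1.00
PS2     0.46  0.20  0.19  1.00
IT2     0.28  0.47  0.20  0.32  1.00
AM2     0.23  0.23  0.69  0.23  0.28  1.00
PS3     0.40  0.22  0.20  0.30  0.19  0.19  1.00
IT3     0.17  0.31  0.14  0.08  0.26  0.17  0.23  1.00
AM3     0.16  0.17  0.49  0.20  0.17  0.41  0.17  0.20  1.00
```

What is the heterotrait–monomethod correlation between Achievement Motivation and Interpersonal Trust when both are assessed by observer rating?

Different traits, same method: r(AM1, IT1) = 0.28.

0.28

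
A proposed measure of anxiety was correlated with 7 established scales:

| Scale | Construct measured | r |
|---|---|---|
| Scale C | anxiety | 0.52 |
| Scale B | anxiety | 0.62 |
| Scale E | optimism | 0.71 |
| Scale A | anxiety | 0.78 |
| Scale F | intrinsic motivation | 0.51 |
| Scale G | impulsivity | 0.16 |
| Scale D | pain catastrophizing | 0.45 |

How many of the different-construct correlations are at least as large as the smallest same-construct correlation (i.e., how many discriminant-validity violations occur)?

1

Convergent (same construct = anxiety): Scale C, Scale B, Scale A.
Smallest convergent = 0.52. Discriminant values: 0.71, 0.51, 0.16, 0.45; count ≥ 0.52 → 1.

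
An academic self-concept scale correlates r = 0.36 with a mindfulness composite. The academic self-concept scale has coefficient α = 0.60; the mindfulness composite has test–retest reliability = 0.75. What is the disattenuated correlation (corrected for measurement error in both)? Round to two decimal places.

r_true = r_obs / √(r_xx · r_yy) = 0.36 / √(0.60 × 0.75) = 0.36 / √0.4500 = 0.36 / 0.6708 ≈ 0.54.

0.54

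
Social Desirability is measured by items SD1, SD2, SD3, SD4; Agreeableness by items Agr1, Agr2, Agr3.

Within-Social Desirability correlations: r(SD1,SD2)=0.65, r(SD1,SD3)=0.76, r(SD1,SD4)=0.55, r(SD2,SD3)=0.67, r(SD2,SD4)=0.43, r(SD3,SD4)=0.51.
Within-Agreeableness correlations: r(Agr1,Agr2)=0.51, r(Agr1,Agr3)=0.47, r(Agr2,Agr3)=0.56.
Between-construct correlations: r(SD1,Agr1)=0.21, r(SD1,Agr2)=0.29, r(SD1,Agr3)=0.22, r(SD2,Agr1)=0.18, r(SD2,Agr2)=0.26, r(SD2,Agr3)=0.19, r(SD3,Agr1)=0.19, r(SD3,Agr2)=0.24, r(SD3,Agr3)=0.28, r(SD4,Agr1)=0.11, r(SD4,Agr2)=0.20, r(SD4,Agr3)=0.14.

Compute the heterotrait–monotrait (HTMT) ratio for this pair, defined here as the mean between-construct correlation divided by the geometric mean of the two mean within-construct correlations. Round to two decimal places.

0.38

Between-construct mean = 2.51/12 = 0.2092.
Mean within-SD = 3.57/6 = 0.5950; mean within-Agr = 1.54/3 = 0.5133.
Geometric mean = √(0.5950 × 0.5133) = 0.5526.
HTMT = 0.2092 / 0.5526 = 0.38.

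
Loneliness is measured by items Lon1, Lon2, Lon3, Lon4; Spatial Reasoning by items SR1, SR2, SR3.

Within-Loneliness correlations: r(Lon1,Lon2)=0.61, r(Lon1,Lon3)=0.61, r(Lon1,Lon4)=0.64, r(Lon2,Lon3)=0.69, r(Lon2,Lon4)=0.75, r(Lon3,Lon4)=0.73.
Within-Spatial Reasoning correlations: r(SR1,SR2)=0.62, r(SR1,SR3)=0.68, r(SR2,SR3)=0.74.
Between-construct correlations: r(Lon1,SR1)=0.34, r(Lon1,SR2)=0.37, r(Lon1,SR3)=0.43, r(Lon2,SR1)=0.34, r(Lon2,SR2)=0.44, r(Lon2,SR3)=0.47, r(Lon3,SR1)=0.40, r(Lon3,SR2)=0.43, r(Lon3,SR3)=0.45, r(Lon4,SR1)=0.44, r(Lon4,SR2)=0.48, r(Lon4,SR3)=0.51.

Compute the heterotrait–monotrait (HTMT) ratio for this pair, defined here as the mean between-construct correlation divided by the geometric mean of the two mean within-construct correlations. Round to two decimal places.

Mean heterotrait r = 5.10/12 = 0.4250.
Mean within-Lon = 4.03/6 = 0.6717; mean within-SR = 2.04/3 = 0.6800.
Geometric mean = √(0.6717 × 0.6800) = 0.6758.
HTMT = 0.4250 / 0.6758 = 0.63.

0.63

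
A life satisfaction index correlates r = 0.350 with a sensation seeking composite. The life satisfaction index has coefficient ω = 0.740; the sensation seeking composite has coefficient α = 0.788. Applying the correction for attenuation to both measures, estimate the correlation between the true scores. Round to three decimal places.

0.458

r_true = r_obs / √(r_xx · r_yy) = 0.350 / √(0.740 × 0.788) = 0.350 / √0.583120 = 0.350 / 0.7636 ≈ 0.458.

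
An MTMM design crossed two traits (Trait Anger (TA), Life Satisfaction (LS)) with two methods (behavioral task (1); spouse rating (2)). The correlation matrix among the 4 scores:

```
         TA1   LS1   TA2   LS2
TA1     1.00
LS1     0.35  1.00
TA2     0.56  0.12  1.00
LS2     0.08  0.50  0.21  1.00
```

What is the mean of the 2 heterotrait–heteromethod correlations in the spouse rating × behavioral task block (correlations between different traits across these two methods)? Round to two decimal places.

0.10

HTHM values (method 2 × method 1): 0.12, 0.08; mean = 0.20/2 = 0.10.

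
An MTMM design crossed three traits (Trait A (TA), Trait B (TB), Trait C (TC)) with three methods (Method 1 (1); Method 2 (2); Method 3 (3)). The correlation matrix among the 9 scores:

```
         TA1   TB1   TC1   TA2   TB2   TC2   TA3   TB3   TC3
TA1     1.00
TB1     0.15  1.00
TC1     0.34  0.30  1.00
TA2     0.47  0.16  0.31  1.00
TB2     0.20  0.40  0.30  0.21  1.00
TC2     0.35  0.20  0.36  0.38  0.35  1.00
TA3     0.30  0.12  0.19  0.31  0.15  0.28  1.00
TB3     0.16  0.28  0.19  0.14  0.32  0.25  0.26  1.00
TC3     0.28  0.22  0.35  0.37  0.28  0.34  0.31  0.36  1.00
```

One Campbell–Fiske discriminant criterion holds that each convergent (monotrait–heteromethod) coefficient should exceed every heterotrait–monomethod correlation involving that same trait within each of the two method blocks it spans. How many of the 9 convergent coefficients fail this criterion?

Convergent coefficients and their comparison sets:
TA (methods 1·2): 0.47 vs {0.15, 0.21, 0.34, 0.38} → pass.
TA (methods 1·3): 0.30 vs {0.15, 0.26, 0.34, 0.31} → fail.
TA (methods 2·3): 0.31 vs {0.21, 0.26, 0.38, 0.31} → fail.
TB (methods 1·2): 0.40 vs {0.15, 0.21, 0.30, 0.35} → pass.
TB (methods 1·3): 0.28 vs {0.15, 0.26, 0.30, 0.36} → fail.
TB (methods 2·3): 0.32 vs {0.21, 0.26, 0.35, 0.36} → fail.
TC (methods 1·2): 0.36 vs {0.34, 0.38, 0.30, 0.35} → fail.
TC (methods 1·3): 0.35 vs {0.34, 0.31, 0.30, 0.36} → fail.
TC (methods 2·3): 0.34 vs {0.38, 0.31, 0.35, 0.36} → fail.
7 of 9 fail.

7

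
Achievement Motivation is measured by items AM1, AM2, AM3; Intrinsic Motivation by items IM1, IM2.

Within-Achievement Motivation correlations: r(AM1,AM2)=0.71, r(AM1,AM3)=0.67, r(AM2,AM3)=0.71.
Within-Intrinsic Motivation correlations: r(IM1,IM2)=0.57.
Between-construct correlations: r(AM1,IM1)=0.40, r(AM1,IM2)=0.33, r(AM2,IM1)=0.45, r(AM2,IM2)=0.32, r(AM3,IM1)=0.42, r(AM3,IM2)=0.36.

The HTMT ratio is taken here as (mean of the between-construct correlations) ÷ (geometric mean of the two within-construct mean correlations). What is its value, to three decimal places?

0.603

Between-construct mean = 2.28/6 = 0.3800.
Mean within-AM = 2.09/3 = 0.6967; mean within-IM = 0.57/1 = 0.5700.
Geometric mean = √(0.6967 × 0.5700) = 0.6302.
HTMT = 0.3800 / 0.6302 = 0.603.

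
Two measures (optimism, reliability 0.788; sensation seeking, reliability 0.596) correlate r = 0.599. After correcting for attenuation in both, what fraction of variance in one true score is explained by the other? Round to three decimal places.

0.764

Disattenuated r = 0.599 / √(0.788 × 0.596) = 0.599 / 0.6853 = 0.8741.
Shared true-score variance = 0.8741² = 0.7641 ≈ 0.764.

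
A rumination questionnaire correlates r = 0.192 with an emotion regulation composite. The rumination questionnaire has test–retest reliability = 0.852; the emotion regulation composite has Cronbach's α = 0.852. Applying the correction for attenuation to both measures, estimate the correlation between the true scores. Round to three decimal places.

r_true = r_obs / √(r_xx · r_yy) = 0.192 / √(0.852 × 0.852) = 0.192 / √0.725904 = 0.192 / 0.8520 ≈ 0.225.

0.225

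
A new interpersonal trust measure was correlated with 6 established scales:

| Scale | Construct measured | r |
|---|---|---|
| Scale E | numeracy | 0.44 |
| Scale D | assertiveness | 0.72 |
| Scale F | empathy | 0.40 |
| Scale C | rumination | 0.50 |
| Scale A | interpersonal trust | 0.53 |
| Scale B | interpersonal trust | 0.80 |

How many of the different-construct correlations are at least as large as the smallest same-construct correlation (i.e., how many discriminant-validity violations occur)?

Convergent (same construct = interpersonal trust): Scale A, Scale B.
Smallest convergent = 0.53. Discriminant values: 0.44, 0.72, 0.40, 0.50; count ≥ 0.53 → 1.

1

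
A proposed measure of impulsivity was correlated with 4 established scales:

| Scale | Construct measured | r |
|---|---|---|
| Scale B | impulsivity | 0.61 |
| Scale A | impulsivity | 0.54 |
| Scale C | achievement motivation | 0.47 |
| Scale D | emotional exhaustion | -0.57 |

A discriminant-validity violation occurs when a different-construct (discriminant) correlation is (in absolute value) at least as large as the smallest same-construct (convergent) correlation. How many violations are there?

Convergent (same construct = impulsivity): Scale B, Scale A.
Smallest convergent = 0.54. Discriminant |r|: 0.47, 0.57; count ≥ 0.54 → 1.

1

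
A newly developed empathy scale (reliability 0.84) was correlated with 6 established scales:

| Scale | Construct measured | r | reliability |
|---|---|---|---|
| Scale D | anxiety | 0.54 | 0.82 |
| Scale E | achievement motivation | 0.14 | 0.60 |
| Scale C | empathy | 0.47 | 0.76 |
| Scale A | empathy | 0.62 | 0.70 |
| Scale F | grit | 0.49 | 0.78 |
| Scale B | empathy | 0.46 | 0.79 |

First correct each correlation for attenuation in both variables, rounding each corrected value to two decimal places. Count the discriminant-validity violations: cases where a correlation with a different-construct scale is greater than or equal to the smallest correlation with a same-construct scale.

2

Disattenuated r (r / √(r_scale · r_new)):
  Scale D (disc): 0.54 / √(0.82·0.84) = 0.65
  Scale E (disc): 0.14 / √(0.60·0.84) = 0.20
  Scale C (conv): 0.47 / √(0.76·0.84) = 0.59
  Scale A (conv): 0.62 / √(0.70·0.84) = 0.81
  Scale F (disc): 0.49 / √(0.78·0.84) = 0.61
  Scale B (conv): 0.46 / √(0.79·0.84) = 0.56
Smallest convergent = 0.56. Discriminant values: 0.65, 0.20, 0.61; count ≥ 0.56 → 2.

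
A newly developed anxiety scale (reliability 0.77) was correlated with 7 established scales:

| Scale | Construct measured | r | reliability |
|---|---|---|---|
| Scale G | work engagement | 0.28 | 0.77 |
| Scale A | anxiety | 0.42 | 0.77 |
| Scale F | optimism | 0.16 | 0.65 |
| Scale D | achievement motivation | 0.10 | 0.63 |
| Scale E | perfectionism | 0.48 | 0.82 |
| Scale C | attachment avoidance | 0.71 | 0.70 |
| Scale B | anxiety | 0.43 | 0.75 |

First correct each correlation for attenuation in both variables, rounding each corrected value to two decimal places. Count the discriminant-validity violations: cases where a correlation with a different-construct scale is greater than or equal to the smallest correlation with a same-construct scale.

2

Disattenuated r (r / √(r_scale · r_new)):
  Scale G (disc): 0.28 / √(0.77·0.77) = 0.36
  Scale A (conv): 0.42 / √(0.77·0.77) = 0.55
  Scale F (disc): 0.16 / √(0.65·0.77) = 0.23
  Scale D (disc): 0.10 / √(0.63·0.77) = 0.14
  Scale E (disc): 0.48 / √(0.82·0.77) = 0.60
  Scale C (disc): 0.71 / √(0.70·0.77) = 0.97
  Scale B (conv): 0.43 / √(0.75·0.77) = 0.57
Smallest convergent = 0.55. Discriminant values: 0.36, 0.23, 0.14, 0.60, 0.97; count ≥ 0.55 → 2.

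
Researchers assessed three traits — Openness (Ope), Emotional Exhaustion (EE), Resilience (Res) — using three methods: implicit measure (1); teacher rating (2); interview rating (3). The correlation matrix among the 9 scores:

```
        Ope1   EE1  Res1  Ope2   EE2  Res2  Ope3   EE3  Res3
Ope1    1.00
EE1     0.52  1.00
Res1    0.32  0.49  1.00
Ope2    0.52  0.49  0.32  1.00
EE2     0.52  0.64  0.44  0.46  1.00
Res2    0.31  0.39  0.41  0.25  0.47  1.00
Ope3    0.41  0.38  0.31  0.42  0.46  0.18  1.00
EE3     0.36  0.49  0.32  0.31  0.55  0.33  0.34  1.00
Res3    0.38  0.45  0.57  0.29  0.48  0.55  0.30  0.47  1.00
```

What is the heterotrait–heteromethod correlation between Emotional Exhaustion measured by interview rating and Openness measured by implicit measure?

0.36

Different traits and methods: r(EE3, Ope1) = 0.36.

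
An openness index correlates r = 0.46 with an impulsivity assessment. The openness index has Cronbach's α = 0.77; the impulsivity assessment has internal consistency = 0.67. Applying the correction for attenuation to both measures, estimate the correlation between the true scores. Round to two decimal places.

0.64

r_true = r_obs / √(r_xx · r_yy) = 0.46 / √(0.77 × 0.67) = 0.46 / √0.5159 = 0.46 / 0.7183 ≈ 0.64.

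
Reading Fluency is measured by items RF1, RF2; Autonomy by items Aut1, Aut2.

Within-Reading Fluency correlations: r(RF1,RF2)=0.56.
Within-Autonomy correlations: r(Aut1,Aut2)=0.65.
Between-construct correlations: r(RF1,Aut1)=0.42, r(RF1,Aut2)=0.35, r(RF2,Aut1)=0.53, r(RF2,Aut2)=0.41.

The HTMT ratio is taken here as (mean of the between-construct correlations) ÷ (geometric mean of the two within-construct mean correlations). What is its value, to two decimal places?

Mean between = 1.71/4 = 0.4275.
Mean within-RF = 0.56/1 = 0.5600; mean within-Aut = 0.65/1 = 0.6500.
Geometric mean = √(0.5600 × 0.6500) = 0.6033.
HTMT = 0.4275 / 0.6033 = 0.71.

0.71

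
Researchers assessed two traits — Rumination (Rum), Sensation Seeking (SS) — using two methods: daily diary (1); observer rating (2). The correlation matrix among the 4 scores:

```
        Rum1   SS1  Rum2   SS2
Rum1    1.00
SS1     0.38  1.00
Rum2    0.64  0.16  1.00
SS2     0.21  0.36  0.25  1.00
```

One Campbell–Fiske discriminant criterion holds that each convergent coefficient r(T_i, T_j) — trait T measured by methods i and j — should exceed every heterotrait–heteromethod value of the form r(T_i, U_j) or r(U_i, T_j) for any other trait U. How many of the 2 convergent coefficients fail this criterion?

0

Convergent coefficients and their comparison sets:
Rum (methods 1·2): 0.64 vs {0.21, 0.16} → pass.
SS (methods 1·2): 0.36 vs {0.16, 0.21} → pass.
0 of 2 fail.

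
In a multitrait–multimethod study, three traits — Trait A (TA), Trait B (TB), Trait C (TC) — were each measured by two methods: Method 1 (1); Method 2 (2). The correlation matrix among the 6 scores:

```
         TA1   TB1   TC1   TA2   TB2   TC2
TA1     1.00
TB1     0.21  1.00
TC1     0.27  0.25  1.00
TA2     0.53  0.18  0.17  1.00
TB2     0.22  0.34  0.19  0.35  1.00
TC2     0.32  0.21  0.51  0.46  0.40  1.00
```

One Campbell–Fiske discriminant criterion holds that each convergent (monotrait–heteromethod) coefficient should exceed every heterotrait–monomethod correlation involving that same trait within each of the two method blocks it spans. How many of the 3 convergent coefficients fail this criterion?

1

Checking each validity diagonal entry against its comparison values:
TA (methods 1·2): 0.53 vs {0.21, 0.35, 0.27, 0.46} → pass.
TB (methods 1·2): 0.34 vs {0.21, 0.35, 0.25, 0.40} → fail.
TC (methods 1·2): 0.51 vs {0.27, 0.46, 0.25, 0.40} → pass.
1 of 3 fail.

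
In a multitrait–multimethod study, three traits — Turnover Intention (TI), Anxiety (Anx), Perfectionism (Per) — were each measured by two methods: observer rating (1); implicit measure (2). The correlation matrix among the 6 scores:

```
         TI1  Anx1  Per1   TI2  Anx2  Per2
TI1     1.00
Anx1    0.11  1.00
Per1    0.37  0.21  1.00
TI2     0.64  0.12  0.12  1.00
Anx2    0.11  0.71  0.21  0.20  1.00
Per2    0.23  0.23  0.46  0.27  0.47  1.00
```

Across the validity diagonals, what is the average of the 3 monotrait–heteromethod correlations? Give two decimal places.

0.60

Convergent values: 0.64, 0.71, 0.46; mean = 1.81/3 = 0.60.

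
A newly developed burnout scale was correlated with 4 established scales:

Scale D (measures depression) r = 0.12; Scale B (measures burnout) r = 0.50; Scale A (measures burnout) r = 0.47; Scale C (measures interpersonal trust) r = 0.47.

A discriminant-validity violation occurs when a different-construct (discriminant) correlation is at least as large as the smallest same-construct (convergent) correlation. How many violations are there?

Convergent (same construct = burnout): Scale B, Scale A.
Smallest convergent = 0.47. Discriminant values: 0.12, 0.47; count ≥ 0.47 → 1.

1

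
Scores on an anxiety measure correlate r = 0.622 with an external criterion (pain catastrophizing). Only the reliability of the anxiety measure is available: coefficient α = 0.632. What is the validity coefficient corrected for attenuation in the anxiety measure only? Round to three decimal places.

0.782

Single correction: r_c = r_obs / √r_xx = 0.622 / √0.632 = 0.622 / 0.7950 ≈ 0.782.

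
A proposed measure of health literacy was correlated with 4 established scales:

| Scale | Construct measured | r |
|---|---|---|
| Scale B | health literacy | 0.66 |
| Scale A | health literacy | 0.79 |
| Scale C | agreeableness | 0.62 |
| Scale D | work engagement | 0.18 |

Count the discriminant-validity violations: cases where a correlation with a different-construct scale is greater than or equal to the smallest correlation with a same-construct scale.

0

Convergent (same construct = health literacy): Scale B, Scale A.
Smallest convergent = 0.66. Discriminant values: 0.62, 0.18; count ≥ 0.66 → 0.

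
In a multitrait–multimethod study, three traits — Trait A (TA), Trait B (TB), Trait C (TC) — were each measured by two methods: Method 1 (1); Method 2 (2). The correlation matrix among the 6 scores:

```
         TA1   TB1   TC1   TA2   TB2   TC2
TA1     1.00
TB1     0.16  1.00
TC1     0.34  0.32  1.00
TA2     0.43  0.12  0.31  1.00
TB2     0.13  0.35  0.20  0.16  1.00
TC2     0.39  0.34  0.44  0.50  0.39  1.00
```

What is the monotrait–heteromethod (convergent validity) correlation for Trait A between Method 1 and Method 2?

0.43

Same trait (TA), different methods: r(TA1, TA2) = 0.43.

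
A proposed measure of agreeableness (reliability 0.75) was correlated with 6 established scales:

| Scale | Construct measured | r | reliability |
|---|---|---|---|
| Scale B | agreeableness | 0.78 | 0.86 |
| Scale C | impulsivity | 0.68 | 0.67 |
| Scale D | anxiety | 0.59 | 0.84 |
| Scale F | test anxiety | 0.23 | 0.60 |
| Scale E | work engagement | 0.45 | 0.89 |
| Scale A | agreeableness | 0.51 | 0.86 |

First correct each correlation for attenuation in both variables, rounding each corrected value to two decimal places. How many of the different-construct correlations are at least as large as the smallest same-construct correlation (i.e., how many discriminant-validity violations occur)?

Disattenuated r (r / √(r_scale · r_new)):
  Scale B (conv): 0.78 / √(0.86·0.75) = 0.97
  Scale C (disc): 0.68 / √(0.67·0.75) = 0.96
  Scale D (disc): 0.59 / √(0.84·0.75) = 0.74
  Scale F (disc): 0.23 / √(0.60·0.75) = 0.34
  Scale E (disc): 0.45 / √(0.89·0.75) = 0.55
  Scale A (conv): 0.51 / √(0.86·0.75) = 0.64
Smallest convergent = 0.64. Discriminant values: 0.96, 0.74, 0.34, 0.55; count ≥ 0.64 → 2.

2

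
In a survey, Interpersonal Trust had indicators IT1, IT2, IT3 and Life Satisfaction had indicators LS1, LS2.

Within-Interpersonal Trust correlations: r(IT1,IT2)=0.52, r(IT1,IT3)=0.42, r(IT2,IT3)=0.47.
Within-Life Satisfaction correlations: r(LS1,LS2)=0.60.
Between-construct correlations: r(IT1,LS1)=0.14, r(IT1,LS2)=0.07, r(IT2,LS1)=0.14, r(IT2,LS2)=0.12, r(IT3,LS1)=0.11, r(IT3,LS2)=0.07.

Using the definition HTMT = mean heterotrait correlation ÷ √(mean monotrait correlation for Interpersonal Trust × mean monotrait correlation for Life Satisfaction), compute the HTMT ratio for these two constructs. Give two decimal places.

Between-construct mean = 0.65/6 = 0.1083.
Mean within-IT = 1.41/3 = 0.4700; mean within-LS = 0.60/1 = 0.6000.
Geometric mean = √(0.4700 × 0.6000) = 0.5310.
HTMT = 0.1083 / 0.5310 = 0.20.

0.20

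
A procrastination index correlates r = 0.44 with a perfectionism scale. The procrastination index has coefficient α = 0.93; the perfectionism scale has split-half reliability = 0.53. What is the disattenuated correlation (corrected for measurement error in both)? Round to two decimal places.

0.63

r_true = r_obs / √(r_xx · r_yy) = 0.44 / √(0.93 × 0.53) = 0.44 / √0.4929 = 0.44 / 0.7021 ≈ 0.63.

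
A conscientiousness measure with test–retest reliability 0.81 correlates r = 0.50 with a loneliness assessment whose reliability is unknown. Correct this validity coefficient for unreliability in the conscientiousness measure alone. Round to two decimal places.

0.56

Single correction: r_c = r_obs / √r_xx = 0.50 / √0.81 = 0.50 / 0.9000 ≈ 0.56.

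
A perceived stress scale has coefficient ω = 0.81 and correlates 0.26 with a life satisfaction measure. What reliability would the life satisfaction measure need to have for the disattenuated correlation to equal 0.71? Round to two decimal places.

0.17

r_true = r_obs / √(r_xx · r_yy) ⇒ 0.71 = 0.26 / √(0.81 · r_yy).
√(0.81 · r_yy) = 0.26 / 0.71 = 0.3662; 0.81 · r_yy = 0.1341; r_yy = 0.1341 / 0.81 ≈ 0.17.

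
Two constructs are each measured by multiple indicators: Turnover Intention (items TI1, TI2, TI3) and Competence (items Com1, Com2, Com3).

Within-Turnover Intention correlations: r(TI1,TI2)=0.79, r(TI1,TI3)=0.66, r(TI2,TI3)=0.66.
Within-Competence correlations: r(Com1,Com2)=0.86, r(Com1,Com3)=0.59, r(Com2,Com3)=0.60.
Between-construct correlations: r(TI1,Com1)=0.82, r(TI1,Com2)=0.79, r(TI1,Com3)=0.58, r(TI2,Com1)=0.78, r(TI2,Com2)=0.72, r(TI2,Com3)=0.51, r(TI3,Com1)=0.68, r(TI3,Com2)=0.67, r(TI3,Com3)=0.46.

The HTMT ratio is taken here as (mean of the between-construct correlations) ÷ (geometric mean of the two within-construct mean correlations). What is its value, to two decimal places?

Between-construct mean = 6.01/9 = 0.6678.
Mean within-TI = 2.11/3 = 0.7033; mean within-Com = 2.05/3 = 0.6833.
Geometric mean = √(0.7033 × 0.6833) = 0.6932.
HTMT = 0.6678 / 0.6932 = 0.96.

0.96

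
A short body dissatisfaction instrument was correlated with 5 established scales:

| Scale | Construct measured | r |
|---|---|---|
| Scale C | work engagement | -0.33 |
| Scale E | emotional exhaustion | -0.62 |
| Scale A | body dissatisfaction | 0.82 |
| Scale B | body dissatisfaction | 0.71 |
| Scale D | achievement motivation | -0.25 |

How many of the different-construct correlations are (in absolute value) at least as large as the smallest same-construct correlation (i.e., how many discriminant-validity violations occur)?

Convergent (same construct = body dissatisfaction): Scale A, Scale B.
Smallest convergent = 0.71. Discriminant |r|: 0.33, 0.62, 0.25; count ≥ 0.71 → 0.

0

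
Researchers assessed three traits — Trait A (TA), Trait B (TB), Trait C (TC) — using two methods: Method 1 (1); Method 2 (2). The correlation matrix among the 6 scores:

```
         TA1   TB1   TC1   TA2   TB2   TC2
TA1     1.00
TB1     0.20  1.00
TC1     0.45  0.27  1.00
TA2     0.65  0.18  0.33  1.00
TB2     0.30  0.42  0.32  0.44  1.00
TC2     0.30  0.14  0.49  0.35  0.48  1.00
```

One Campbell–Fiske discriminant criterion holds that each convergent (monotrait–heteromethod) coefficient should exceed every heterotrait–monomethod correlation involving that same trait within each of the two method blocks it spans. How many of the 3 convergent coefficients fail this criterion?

Convergent coefficients and their comparison sets:
TA (methods 1·2): 0.65 vs {0.20, 0.44, 0.45, 0.35} → pass.
TB (methods 1·2): 0.42 vs {0.20, 0.44, 0.27, 0.48} → fail.
TC (methods 1·2): 0.49 vs {0.45, 0.35, 0.27, 0.48} → pass.
1 of 3 fail.

1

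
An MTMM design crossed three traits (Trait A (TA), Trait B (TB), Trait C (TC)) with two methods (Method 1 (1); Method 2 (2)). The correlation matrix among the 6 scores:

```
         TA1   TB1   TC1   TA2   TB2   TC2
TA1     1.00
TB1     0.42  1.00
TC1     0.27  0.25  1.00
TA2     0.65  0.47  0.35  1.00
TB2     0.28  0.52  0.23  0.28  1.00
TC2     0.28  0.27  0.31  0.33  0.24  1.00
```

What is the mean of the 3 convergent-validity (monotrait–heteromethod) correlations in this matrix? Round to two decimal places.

0.49

Convergent values: 0.65, 0.52, 0.31; mean = 1.48/3 = 0.49.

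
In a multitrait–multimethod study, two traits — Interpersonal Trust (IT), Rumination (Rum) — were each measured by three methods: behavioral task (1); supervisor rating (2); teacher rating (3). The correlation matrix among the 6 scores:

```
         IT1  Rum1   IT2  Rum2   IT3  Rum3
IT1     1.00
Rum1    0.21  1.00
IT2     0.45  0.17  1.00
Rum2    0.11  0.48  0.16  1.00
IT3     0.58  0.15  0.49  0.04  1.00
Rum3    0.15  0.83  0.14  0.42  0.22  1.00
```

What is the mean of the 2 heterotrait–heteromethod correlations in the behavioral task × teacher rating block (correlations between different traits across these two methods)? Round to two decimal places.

HTHM values (method 1 × method 3): 0.15, 0.15; mean = 0.30/2 = 0.15.

0.15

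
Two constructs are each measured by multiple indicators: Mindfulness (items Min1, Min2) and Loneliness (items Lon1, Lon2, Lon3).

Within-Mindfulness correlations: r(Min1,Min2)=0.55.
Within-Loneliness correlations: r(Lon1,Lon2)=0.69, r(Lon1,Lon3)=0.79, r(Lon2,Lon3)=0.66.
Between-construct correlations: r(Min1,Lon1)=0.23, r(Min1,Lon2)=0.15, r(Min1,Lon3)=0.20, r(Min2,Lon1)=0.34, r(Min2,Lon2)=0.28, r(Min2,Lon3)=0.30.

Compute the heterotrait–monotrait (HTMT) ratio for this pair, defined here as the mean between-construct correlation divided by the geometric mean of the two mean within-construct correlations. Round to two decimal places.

0.40

Mean between = 1.50/6 = 0.2500.
Mean within-Min = 0.55/1 = 0.5500; mean within-Lon = 2.14/3 = 0.7133.
Geometric mean = √(0.5500 × 0.7133) = 0.6264.
HTMT = 0.2500 / 0.6264 = 0.40.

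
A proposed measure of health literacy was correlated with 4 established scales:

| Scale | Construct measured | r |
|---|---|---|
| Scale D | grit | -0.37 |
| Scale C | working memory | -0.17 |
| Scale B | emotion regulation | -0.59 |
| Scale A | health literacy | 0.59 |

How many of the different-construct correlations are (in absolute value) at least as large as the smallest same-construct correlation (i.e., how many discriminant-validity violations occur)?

1

Convergent (same construct = health literacy): Scale A.
Smallest convergent = 0.59. Discriminant |r|: 0.37, 0.17, 0.59; count ≥ 0.59 → 1.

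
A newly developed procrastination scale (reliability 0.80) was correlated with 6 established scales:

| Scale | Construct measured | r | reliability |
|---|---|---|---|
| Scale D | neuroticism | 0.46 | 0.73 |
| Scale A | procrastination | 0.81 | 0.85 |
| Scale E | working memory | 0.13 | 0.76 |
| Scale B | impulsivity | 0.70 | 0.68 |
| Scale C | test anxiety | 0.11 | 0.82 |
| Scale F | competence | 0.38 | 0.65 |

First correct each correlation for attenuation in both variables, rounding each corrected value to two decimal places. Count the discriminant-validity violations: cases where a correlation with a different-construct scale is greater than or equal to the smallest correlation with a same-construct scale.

0

Disattenuated r (r / √(r_scale · r_new)):
  Scale D (disc): 0.46 / √(0.73·0.80) = 0.60
  Scale A (conv): 0.81 / √(0.85·0.80) = 0.98
  Scale E (disc): 0.13 / √(0.76·0.80) = 0.17
  Scale B (disc): 0.70 / √(0.68·0.80) = 0.95
  Scale C (disc): 0.11 / √(0.82·0.80) = 0.14
  Scale F (disc): 0.38 / √(0.65·0.80) = 0.53
Smallest convergent = 0.98. Discriminant values: 0.60, 0.17, 0.95, 0.14, 0.53; count ≥ 0.98 → 0.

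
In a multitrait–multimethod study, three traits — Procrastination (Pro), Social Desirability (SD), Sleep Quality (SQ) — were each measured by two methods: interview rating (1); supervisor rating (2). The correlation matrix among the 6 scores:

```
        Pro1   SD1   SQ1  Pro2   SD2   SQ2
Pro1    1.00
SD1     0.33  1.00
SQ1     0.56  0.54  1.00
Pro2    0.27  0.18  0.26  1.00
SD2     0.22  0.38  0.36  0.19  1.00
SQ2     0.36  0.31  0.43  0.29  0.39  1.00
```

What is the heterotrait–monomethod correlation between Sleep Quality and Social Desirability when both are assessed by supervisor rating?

Different traits, same method: r(SQ2, SD2) = 0.39.

0.39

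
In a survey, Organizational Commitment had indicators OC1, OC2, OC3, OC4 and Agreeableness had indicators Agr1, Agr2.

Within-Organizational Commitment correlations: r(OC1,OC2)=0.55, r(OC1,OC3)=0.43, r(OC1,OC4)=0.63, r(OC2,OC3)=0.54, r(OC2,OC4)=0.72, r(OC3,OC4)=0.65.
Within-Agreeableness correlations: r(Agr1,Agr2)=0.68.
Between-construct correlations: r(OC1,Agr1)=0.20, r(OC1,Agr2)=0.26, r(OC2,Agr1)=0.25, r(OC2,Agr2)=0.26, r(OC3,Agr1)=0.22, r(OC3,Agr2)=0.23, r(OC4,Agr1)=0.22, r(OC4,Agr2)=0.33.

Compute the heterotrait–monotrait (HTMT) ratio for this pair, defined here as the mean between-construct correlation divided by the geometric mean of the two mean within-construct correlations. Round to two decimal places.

Between-construct mean = 1.97/8 = 0.2463.
Mean within-OC = 3.52/6 = 0.5867; mean within-Agr = 0.68/1 = 0.6800.
Geometric mean = √(0.5867 × 0.6800) = 0.6316.
HTMT = 0.2463 / 0.6316 = 0.39.

0.39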